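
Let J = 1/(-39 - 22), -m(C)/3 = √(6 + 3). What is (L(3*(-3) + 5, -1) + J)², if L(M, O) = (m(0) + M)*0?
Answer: 1/3721 ≈ 0.00026874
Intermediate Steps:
m(C) = -9 (m(C) = -3*√(6 + 3) = -3*√9 = -3*3 = -9)
L(M, O) = 0 (L(M, O) = (-9 + M)*0 = 0)
J = -1/61 (J = 1/(-61) = -1/61 ≈ -0.016393)
(L(3*(-3) + 5, -1) + J)² = (0 - 1/61)² = (-1/61)² = 1/3721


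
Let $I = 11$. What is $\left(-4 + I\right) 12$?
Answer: $84$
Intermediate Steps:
$\left(-4 + I\right) 12 = \left(-4 + 11\right) 12 = 7 \cdot 12 = 84$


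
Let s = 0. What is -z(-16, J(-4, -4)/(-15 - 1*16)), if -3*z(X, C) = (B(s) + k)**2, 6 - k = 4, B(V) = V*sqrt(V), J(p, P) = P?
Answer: 4/3 ≈ 1.3333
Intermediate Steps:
B(V) = V**(3/2)
k = 2 (k = 6 - 1*4 = 6 - 4 = 2)
z(X, C) = -4/3 (z(X, C) = -(0**(3/2) + 2)**2/3 = -(0 + 2)**2/3 = -1/3*2**2 = -1/3*4 = -4/3)
-z(-16, J(-4, -4)/(-15 - 1*16)) = -1*(-4/3) = 4/3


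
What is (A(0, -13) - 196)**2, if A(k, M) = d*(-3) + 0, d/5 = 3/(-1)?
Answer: 22801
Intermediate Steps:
d = -15 (d = 5*(3/(-1)) = 5*(3*(-1)) = 5*(-3) = -15)
A(k, M) = 45 (A(k, M) = -15*(-3) + 0 = 45 + 0 = 45)
(A(0, -13) - 196)**2 = (45 - 196)**2 = (-151)**2 = 22801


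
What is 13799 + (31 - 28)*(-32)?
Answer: 13703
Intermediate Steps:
13799 + (31 - 28)*(-32) = 13799 + 3*(-32) = 13799 - 96 = 13703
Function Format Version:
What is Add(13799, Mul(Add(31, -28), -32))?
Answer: 13703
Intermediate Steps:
Add(13799, Mul(Add(31, -28), -32)) = Add(13799, Mul(3, -32)) = Add(13799, -96) = 13703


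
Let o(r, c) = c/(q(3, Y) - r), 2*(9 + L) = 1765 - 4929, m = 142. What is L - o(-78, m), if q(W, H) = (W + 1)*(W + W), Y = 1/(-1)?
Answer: -81212/51 ≈ -1592.4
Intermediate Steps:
Y = -1
q(W, H) = 2*W*(1 + W) (q(W, H) = (1 + W)*(2*W) = 2*W*(1 + W))
L = -1591 (L = -9 + (1765 - 4929)/2 = -9 + (½)*(-3164) = -9 - 1582 = -1591)
o(r, c) = c/(24 - r) (o(r, c) = c/(2*3*(1 + 3) - r) = c/(2*3*4 - r) = c/(24 - r))
L - o(-78, m) = -1591 - (-1)*142/(-24 - 78) = -1591 - (-1)*142/(-102) = -1591 - (-1)*142*(-1)/102 = -1591 - 1*71/51 = -1591 - 71/51 = -81212/51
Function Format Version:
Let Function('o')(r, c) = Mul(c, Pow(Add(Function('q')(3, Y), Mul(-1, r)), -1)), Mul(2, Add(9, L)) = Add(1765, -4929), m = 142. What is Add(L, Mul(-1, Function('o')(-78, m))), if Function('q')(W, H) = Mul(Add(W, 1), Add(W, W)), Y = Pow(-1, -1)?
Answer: Rational(-81212, 51) ≈ -1592.4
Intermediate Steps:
Y = -1
Function('q')(W, H) = Mul(2, W, Add(1, W)) (Function('q')(W, H) = Mul(Add(1, W), Mul(2, W)) = Mul(2, W, Add(1, W)))
L = -1591 (L = Add(-9, Mul(Rational(1, 2), Add(1765, -4929))) = Add(-9, Mul(Rational(1, 2), -3164)) = Add(-9, -1582) = -1591)
Function('o')(r, c) = Mul(c, Pow(Add(24, Mul(-1, r)), -1)) (Function('o')(r, c) = Mul(c, Pow(Add(Mul(2, 3, Add(1, 3)), Mul(-1, r)), -1)) = Mul(c, Pow(Add(Mul(2, 3, 4), Mul(-1, r)), -1)) = Mul(c, Pow(Add(24, Mul(-1, r)), -1)))
Add(L, Mul(-1, Function('o')(-78, m))) = Add(-1591, Mul(-1, Mul(-1, 142, Pow(Add(-24, -78), -1)))) = Add(-1591, Mul(-1, Mul(-1, 142, Pow(-102, -1)))) = Add(-1591, Mul(-1, Mul(-1, 142, Rational(-1, 102)))) = Add(-1591, Mul(-1, Rational(71, 51))) = Add(-1591, Rational(-71, 51)) = Rational(-81212, 51)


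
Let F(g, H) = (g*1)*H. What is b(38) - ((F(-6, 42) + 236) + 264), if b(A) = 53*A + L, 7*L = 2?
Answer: 12364/7 ≈ 1766.3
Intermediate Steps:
F(g, H) = H*g (F(g, H) = g*H = H*g)
L = 2/7 (L = (⅐)*2 = 2/7 ≈ 0.28571)
b(A) = 2/7 + 53*A (b(A) = 53*A + 2/7 = 2/7 + 53*A)
b(38) - ((F(-6, 42) + 236) + 264) = (2/7 + 53*38) - ((42*(-6) + 236) + 264) = (2/7 + 2014) - ((-252 + 236) + 264) = 14100/7 - (-16 + 264) = 14100/7 - 1*248 = 14100/7 - 248 = 12364/7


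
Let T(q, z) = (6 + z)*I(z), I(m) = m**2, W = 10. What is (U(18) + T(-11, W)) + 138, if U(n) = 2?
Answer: 1740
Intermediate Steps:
T(q, z) = z**2*(6 + z) (T(q, z) = (6 + z)*z**2 = z**2*(6 + z))
(U(18) + T(-11, W)) + 138 = (2 + 10**2*(6 + 10)) + 138 = (2 + 100*16) + 138 = (2 + 1600) + 138 = 1602 + 138 = 1740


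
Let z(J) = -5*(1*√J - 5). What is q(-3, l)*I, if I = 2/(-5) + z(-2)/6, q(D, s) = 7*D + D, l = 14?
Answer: -452/5 + 20*I*√2 ≈ -90.4 + 28.284*I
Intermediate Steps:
q(D, s) = 8*D
z(J) = 25 - 5*√J (z(J) = -5*(√J - 5) = -5*(-5 + √J) = 25 - 5*√J)
I = 113/30 - 5*I*√2/6 (I = 2/(-5) + (25 - 5*I*√2)/6 = 2*(-⅕) + (25 - 5*I*√2)*(⅙) = -⅖ + (25 - 5*I*√2)*(⅙) = -⅖ + (25/6 - 5*I*√2/6) = 113/30 - 5*I*√2/6 ≈ 3.7667 - 1.1785*I)
q(-3, l)*I = (8*(-3))*(113/30 - 5*I*√2/6) = -24*(113/30 - 5*I*√2/6) = -452/5 + 20*I*√2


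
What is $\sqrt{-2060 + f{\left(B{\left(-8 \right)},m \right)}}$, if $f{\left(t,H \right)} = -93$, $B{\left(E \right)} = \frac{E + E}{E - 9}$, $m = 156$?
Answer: $i \sqrt{2153} \approx 46.4 i$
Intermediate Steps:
$B{\left(E \right)} = \frac{2 E}{-9 + E}$
$\sqrt{-2060 + f{\left(B{\left(-8 \right)},m \right)}} = \sqrt{-2060 - 93} = \sqrt{-2153} = i \sqrt{2153}$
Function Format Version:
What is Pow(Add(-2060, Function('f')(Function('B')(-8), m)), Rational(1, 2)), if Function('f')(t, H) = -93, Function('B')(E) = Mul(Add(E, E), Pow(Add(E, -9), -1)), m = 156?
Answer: Mul(I, Pow(2153, Rational(1, 2))) ≈ Mul(46.400, I)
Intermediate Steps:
Function('B')(E) = Mul(2, E, Pow(Add(-9, E), -1)) (Function('B')(E) = Mul(Mul(2, E), Pow(Add(-9, E), -1)) = Mul(2, E, Pow(Add(-9, E), -1)))
Pow(Add(-2060, Function('f')(Function('B')(-8), m)), Rational(1, 2)) = Pow(Add(-2060, -93), Rational(1, 2)) = Pow(-2153, Rational(1, 2)) = Mul(I, Pow(2153, Rational(1, 2)))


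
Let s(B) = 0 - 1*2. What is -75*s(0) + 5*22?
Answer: 260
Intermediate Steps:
s(B) = -2 (s(B) = 0 - 2 = -2)
-75*s(0) + 5*22 = -75*(-2) + 5*22 = 150 + 110 = 260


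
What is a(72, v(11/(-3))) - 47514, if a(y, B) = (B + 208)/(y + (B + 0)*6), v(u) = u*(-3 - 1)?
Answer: -5701513/120 ≈ -47513.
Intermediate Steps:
v(u) = -4*u (v(u) = u*(-4) = -4*u)
a(y, B) = (208 + B)/(y + 6*B) (a(y, B) = (208 + B)/(y + B*6) = (208 + B)/(y + 6*B))
a(72, v(11/(-3))) - 47514 = (208 - 44/(-3))/(72 + 6*(-44/(-3))) - 47514 = (208 - 44*(-1)/3)/(72 + 6*(-44*(-1)/3)) - 47514 = (208 - 4*(-11/3))/(72 + 6*(-4*(-11/3))) - 47514 = (208 + 44/3)/(72 + 6*(44/3)) - 47514 = (668/3)/(72 + 88) - 47514 = (668/3)/160 - 47514 = (1/160)*(668/3) - 47514 = 167/120 - 47514 = -5701513/120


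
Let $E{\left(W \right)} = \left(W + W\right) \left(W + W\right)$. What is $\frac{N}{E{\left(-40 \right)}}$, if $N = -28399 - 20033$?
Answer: $- \frac{3027}{400} \approx -7.5675$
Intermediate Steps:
$N = -48432$
$E{\left(W \right)} = 4 W^{2}$ ($E{\left(W \right)} = 2 W 2 W = 4 W^{2}$)
$\frac{N}{E{\left(-40 \right)}} = - \frac{48432}{4 \left(-40\right)^{2}} = - \frac{48432}{4 \cdot 1600} = - \frac{48432}{6400} = \left(-48432\right) \frac{1}{6400} = - \frac{3027}{400}$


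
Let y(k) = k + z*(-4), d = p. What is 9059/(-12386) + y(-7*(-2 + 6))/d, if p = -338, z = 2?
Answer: -1308023/2093234 ≈ -0.62488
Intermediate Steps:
d = -338
y(k) = -8 + k (y(k) = k + 2*(-4) = k - 8 = -8 + k)
9059/(-12386) + y(-7*(-2 + 6))/d = 9059/(-12386) + (-8 - 7*(-2 + 6))/(-338) = 9059*(-1/12386) + (-8 - 7*4)*(-1/338) = -9059/12386 + (-8 - 28)*(-1/338) = -9059/12386 - 36*(-1/338) = -9059/12386 + 18/169 = -1308023/2093234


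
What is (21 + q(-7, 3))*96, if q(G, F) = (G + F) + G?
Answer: 960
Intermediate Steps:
q(G, F) = F + 2*G (q(G, F) = (F + G) + G = F + 2*G)
(21 + q(-7, 3))*96 = (21 + (3 + 2*(-7)))*96 = (21 + (3 - 14))*96 = (21 - 11)*96 = 10*96 = 960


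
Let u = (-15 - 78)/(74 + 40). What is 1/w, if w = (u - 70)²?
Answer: 1444/7241481 ≈ 0.00019941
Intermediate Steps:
u = -31/38 (u = -93/114 = -93*1/114 = -31/38 ≈ -0.81579)
w = 7241481/1444 (w = (-31/38 - 70)² = (-2691/38)² = 7241481/1444 ≈ 5014.9)
1/w = 1/(7241481/1444) = 1444/7241481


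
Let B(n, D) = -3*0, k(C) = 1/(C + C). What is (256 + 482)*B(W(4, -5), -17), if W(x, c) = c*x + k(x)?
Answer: 0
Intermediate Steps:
k(C) = 1/(2*C)
W(x, c) = 1/(2*x) + c*x (W(x, c) = c*x + 1/(2*x) = 1/(2*x) + c*x)
B(n, D) = 0
(256 + 482)*B(W(4, -5), -17) = (256 + 482)*0 = 738*0 = 0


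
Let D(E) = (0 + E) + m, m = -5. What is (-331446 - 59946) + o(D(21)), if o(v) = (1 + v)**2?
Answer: -391103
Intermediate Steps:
D(E) = -5 + E (D(E) = (0 + E) - 5 = E - 5 = -5 + E)
(-331446 - 59946) + o(D(21)) = (-331446 - 59946) + (1 + (-5 + 21))**2 = -391392 + (1 + 16)**2 = -391392 + 17**2 = -391392 + 289 = -391103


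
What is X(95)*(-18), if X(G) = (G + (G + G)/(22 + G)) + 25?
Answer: -28460/13 ≈ -2189.2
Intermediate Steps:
X(G) = 25 + G + 2*G/(22 + G) (X(G) = (G + (2*G)/(22 + G)) + 25 = (G + 2*G/(22 + G)) + 25 = 25 + G + 2*G/(22 + G))
X(95)*(-18) = ((550 + 95² + 49*95)/(22 + 95))*(-18) = ((550 + 9025 + 4655)/117)*(-18) = ((1/117)*14230)*(-18) = (14230/117)*(-18) = -28460/13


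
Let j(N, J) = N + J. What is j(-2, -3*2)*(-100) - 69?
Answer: 731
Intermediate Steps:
j(N, J) = J + N
j(-2, -3*2)*(-100) - 69 = (-3*2 - 2)*(-100) - 69 = (-6 - 2)*(-100) - 69 = -8*(-100) - 69 = 800 - 69 = 731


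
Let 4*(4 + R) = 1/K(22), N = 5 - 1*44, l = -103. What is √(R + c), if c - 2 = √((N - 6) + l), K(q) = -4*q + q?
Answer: √(-34914 + 34848*I*√37)/132 ≈ 2.2722 + 2.6771*I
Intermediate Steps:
N = -39 (N = 5 - 44 = -39)
K(q) = -3*q
c = 2 + 2*I*√37 (c = 2 + √((-39 - 6) - 103) = 2 + √(-45 - 103) = 2 + √(-148) = 2 + 2*I*√37 ≈ 2.0 + 12.166*I)
R = -1057/264 (R = -4 + 1/(4*((-3*22))) = -4 + (¼)/(-66) = -4 + (¼)*(-1/66) = -4 - 1/264 = -1057/264 ≈ -4.0038)
√(R + c) = √(-1057/264 + (2 + 2*I*√37)) = √(-529/264 + 2*I*√37)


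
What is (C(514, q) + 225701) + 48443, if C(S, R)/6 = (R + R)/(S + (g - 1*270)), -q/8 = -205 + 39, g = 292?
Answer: 18369640/67 ≈ 2.7417e+5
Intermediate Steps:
q = 1328 (q = -8*(-205 + 39) = -8*(-166) = 1328)
C(S, R) = 12*R/(22 + S) (C(S, R) = 6*((R + R)/(S + (292 - 1*270))) = 6*((2*R)/(S + (292 - 270))) = 6*((2*R)/(S + 22)) = 6*((2*R)/(22 + S)) = 6*(2*R/(22 + S)) = 12*R/(22 + S))
(C(514, q) + 225701) + 48443 = (12*1328/(22 + 514) + 225701) + 48443 = (12*1328/536 + 225701) + 48443 = (12*1328*(1/536) + 225701) + 48443 = (1992/67 + 225701) + 48443 = 15123959/67 + 48443 = 18369640/67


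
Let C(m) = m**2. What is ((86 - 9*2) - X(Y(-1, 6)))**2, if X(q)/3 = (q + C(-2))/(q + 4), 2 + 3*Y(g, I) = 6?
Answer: 4225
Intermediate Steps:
Y(g, I) = 4/3 (Y(g, I) = -2/3 + (1/3)*6 = -2/3 + 2 = 4/3)
X(q) = 3 (X(q) = 3*((q + (-2)**2)/(q + 4)) = 3*((q + 4)/(4 + q)) = 3*((4 + q)/(4 + q)) = 3*1 = 3)
((86 - 9*2) - X(Y(-1, 6)))**2 = ((86 - 9*2) - 1*3)**2 = ((86 - 18) - 3)**2 = (68 - 3)**2 = 65**2 = 4225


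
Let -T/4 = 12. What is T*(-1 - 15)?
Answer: 768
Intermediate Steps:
T = -48 (T = -4*12 = -48)
T*(-1 - 15) = -48*(-1 - 15) = -48*(-16) = 768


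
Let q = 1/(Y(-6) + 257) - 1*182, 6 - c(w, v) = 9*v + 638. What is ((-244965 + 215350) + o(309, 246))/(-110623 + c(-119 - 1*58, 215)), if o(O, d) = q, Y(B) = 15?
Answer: 8104783/30787680 ≈ 0.26325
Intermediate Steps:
c(w, v) = -632 - 9*v (c(w, v) = 6 - (9*v + 638) = 6 - (638 + 9*v) = 6 + (-638 - 9*v) = -632 - 9*v)
q = -49503/272 (q = 1/(15 + 257) - 1*182 = 1/272 - 182 = -49503/272 ≈ -182.00)
o(O, d) = -49503/272
((-244965 + 215350) + o(309, 246))/(-110623 + c(-119 - 1*58, 215)) = ((-244965 + 215350) - 49503/272)/(-110623 + (-632 - 9*215)) = (-29615 - 49503/272)/(-110623 + (-632 - 1935)) = -8104783/(272*(-110623 - 2567)) = -8104783/272/(-113190) = -8104783/272*(-1/113190) = 8104783/30787680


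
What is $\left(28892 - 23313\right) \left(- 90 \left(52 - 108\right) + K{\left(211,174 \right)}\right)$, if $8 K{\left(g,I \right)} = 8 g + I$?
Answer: $\frac{117666689}{4} \approx 2.9417 \cdot 10^{7}$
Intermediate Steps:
$K{\left(g,I \right)} = g + \frac{I}{8}$ ($K{\left(g,I \right)} = \frac{8 g + I}{8} = \frac{I + 8 g}{8} = g + \frac{I}{8}$)
$\left(28892 - 23313\right) \left(- 90 \left(52 - 108\right) + K{\left(211,174 \right)}\right) = \left(28892 - 23313\right) \left(- 90 \left(52 - 108\right) + \left(211 + \frac{1}{8} \cdot 174\right)\right) = 5579 \left(\left(-90\right) \left(-56\right) + \left(211 + \frac{87}{4}\right)\right) = 5579 \left(5040 + \frac{931}{4}\right) = 5579 \cdot \frac{21091}{4} = \frac{117666689}{4}$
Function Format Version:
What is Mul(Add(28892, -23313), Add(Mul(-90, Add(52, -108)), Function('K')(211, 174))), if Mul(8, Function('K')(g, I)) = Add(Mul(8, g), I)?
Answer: Rational(117666689, 4) ≈ 2.9417e+7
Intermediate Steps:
Function('K')(g, I) = Add(g, Mul(Rational(1, 8), I)) (Function('K')(g, I) = Mul(Rational(1, 8), Add(Mul(8, g), I)) = Mul(Rational(1, 8), Add(I, Mul(8, g))) = Add(g, Mul(Rational(1, 8), I)))
Mul(Add(28892, -23313), Add(Mul(-90, Add(52, -108)), Function('K')(211, 174))) = Mul(Add(28892, -23313), Add(Mul(-90, Add(52, -108)), Add(211, Mul(Rational(1, 8), 174)))) = Mul(5579, Add(Mul(-90, -56), Add(211, Rational(87, 4)))) = Mul(5579, Add(5040, Rational(931, 4))) = Mul(5579, Rational(21091, 4)) = Rational(117666689, 4)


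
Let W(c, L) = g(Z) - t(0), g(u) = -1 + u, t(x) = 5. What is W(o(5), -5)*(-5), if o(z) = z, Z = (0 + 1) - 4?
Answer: 45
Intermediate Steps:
Z = -3 (Z = 1 - 4 = -3)
W(c, L) = -9 (W(c, L) = (-1 - 3) - 1*5 = -4 - 5 = -9)
W(o(5), -5)*(-5) = -9*(-5) = 45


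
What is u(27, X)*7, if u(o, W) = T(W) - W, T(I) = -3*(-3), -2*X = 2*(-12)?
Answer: -21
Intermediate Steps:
X = 12 (X = -(-12) = -½*(-24) = 12)
T(I) = 9
u(o, W) = 9 - W
u(27, X)*7 = (9 - 1*12)*7 = (9 - 12)*7 = -3*7 = -21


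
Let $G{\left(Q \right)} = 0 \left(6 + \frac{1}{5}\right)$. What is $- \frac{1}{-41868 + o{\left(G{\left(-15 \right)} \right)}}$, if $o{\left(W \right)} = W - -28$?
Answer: $\frac{1}{41840} \approx 2.3901 \cdot 10^{-5}$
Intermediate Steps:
$G{\left(Q \right)} = 0$ ($G{\left(Q \right)} = 0 \left(6 + \frac{1}{5}\right) = 0 \cdot \frac{31}{5} = 0$)
$o{\left(W \right)} = 28 + W$ ($o{\left(W \right)} = W + 28 = 28 + W$)
$- \frac{1}{-41868 + o{\left(G{\left(-15 \right)} \right)}} = - \frac{1}{-41868 + \left(28 + 0\right)} = - \frac{1}{-41868 + 28} = - \frac{1}{-41840} = \left(-1\right) \left(- \frac{1}{41840}\right) = \frac{1}{41840}$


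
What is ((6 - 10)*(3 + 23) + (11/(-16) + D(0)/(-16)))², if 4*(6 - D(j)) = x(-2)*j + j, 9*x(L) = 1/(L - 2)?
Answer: 2825761/256 ≈ 11038.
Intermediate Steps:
x(L) = 1/(9*(-2 + L)) (x(L) = 1/(9*(L - 2)) = 1/(9*(-2 + L)))
D(j) = 6 - 35*j/144 (D(j) = 6 - ((1/(9*(-2 - 2)))*j + j)/4 = 6 - (((⅑)/(-4))*j + j)/4 = 6 - (((⅑)*(-¼))*j + j)/4 = 6 - (-j/36 + j)/4 = 6 - 35*j/144)
((6 - 10)*(3 + 23) + (11/(-16) + D(0)/(-16)))² = ((6 - 10)*(3 + 23) + (11/(-16) + (6 - 35/144*0)/(-16)))² = (-4*26 + (11*(-1/16) + (6 + 0)*(-1/16)))² = (-104 + (-11/16 + 6*(-1/16)))² = (-104 + (-11/16 - 3/8))² = (-104 - 17/16)² = (-1681/16)² = 2825761/256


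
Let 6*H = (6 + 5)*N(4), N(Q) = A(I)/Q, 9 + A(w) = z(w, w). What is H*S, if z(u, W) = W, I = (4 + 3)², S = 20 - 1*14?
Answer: 110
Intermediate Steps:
S = 6 (S = 20 - 14 = 6)
I = 49 (I = 7² = 49)
A(w) = -9 + w
N(Q) = 40/Q (N(Q) = (-9 + 49)/Q = 40/Q)
H = 55/3 (H = ((6 + 5)*(40/4))/6 = (11*(40*(¼)))/6 = (11*10)/6 = (⅙)*110 = 55/3 ≈ 18.333)
H*S = (55/3)*6 = 110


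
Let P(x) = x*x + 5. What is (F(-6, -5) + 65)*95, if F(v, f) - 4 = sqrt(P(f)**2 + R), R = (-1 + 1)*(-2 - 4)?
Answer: 9405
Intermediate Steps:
P(x) = 5 + x**2 (P(x) = x**2 + 5 = 5 + x**2)
R = 0 (R = 0*(-6) = 0)
F(v, f) = 4 + sqrt((5 + f**2)**2) (F(v, f) = 4 + sqrt((5 + f**2)**2 + 0) = 4 + sqrt((5 + f**2)**2))
(F(-6, -5) + 65)*95 = ((4 + sqrt((5 + (-5)**2)**2)) + 65)*95 = ((4 + sqrt((5 + 25)**2)) + 65)*95 = ((4 + sqrt(30**2)) + 65)*95 = ((4 + sqrt(900)) + 65)*95 = ((4 + 30) + 65)*95 = (34 + 65)*95 = 99*95 = 9405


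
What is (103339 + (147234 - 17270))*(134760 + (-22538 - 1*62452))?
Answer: 11611490310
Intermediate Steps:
(103339 + (147234 - 17270))*(134760 + (-22538 - 1*62452)) = (103339 + 129964)*(134760 + (-22538 - 62452)) = 233303*(134760 - 84990) = 233303*49770 = 11611490310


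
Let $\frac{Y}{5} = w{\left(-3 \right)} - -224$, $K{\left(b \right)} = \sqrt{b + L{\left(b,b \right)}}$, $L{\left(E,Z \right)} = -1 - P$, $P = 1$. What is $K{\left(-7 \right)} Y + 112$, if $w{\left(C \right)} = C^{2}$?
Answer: $112 + 3495 i \approx 112.0 + 3495.0 i$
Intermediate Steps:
$L{\left(E,Z \right)} = -2$ ($L{\left(E,Z \right)} = -1 - 1 = -2$)
$K{\left(b \right)} = \sqrt{-2 + b}$ ($K{\left(b \right)} = \sqrt{b - 2} = \sqrt{-2 + b}$)
$Y = 1165$ ($Y = 5 \left(\left(-3\right)^{2} - -224\right) = 5 \left(9 + 224\right) = 5 \cdot 233 = 1165$)
$K{\left(-7 \right)} Y + 112 = \sqrt{-2 - 7} \cdot 1165 + 112 = \sqrt{-9} \cdot 1165 + 112 = 3 i 1165 + 112 = 3495 i + 112 = 112 + 3495 i$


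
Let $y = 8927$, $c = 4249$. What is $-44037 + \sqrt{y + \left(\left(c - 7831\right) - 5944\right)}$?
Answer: $-44037 + i \sqrt{599} \approx -44037.0 + 24.474 i$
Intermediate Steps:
$-44037 + \sqrt{y + \left(\left(c - 7831\right) - 5944\right)} = -44037 + \sqrt{8927 + \left(\left(4249 - 7831\right) - 5944\right)} = -44037 + \sqrt{8927 - 9526} = -44037 + \sqrt{-599} = -44037 + i \sqrt{599}$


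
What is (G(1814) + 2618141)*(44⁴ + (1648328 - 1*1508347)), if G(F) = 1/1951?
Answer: 19860270457164084/1951 ≈ 1.0180e+13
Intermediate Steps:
G(F) = 1/1951
(G(1814) + 2618141)*(44⁴ + (1648328 - 1*1508347)) = (1/1951 + 2618141)*(44⁴ + (1648328 - 1*1508347)) = 5107993092*(3748096 + (1648328 - 1508347))/1951 = 5107993092*(3748096 + 139981)/1951 = (5107993092/1951)*3888077 = 19860270457164084/1951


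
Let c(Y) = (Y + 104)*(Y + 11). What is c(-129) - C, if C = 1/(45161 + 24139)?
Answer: 204434999/69300 ≈ 2950.0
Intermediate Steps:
c(Y) = (11 + Y)*(104 + Y) (c(Y) = (104 + Y)*(11 + Y) = (11 + Y)*(104 + Y))
C = 1/69300 ≈ 1.4430e-5
c(-129) - C = (1144 + (-129)² + 115*(-129)) - 1*1/69300 = (1144 + 16641 - 14835) - 1/69300 = 2950 - 1/69300 = 204434999/69300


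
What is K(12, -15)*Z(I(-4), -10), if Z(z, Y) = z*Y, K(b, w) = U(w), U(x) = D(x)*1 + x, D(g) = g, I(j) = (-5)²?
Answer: 7500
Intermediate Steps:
I(j) = 25
U(x) = 2*x (U(x) = x*1 + x = x + x = 2*x)
K(b, w) = 2*w
Z(z, Y) = Y*z
K(12, -15)*Z(I(-4), -10) = (2*(-15))*(-10*25) = -30*(-250) = 7500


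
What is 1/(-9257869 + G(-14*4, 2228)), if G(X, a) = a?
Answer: -1/9255641 ≈ -1.0804e-7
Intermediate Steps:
1/(-9257869 + G(-14*4, 2228)) = 1/(-9257869 + 2228) = 1/(-9255641) = -1/9255641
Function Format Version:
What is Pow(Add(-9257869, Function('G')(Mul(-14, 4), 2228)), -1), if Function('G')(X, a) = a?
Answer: Rational(-1, 9255641) ≈ -1.0804e-7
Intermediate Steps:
Pow(Add(-9257869, Function('G')(Mul(-14, 4), 2228)), -1) = Pow(Add(-9257869, 2228), -1) = Pow(-9255641, -1) = Rational(-1, 9255641)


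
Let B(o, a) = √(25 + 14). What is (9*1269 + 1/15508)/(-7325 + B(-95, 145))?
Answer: -1297381065425/832090827688 - 177116869*√39/832090827688 ≈ -1.5605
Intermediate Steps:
B(o, a) = √39
(9*1269 + 1/15508)/(-7325 + B(-95, 145)) = (9*1269 + 1/15508)/(-7325 + √39) = (11421 + 1/15508)/(-7325 + √39) = 177116869/(15508*(-7325 + √39))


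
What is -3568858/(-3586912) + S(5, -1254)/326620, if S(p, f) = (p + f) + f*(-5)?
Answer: 21136969377/20920664240 ≈ 1.0103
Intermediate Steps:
S(p, f) = p - 4*f (S(p, f) = (f + p) - 5*f = p - 4*f)
-3568858/(-3586912) + S(5, -1254)/326620 = -3568858/(-3586912) + (5 - 4*(-1254))/326620 = -3568858*(-1/3586912) + (5 + 5016)*(1/326620) = 1784429/1793456 + 5021*(1/326620) = 1784429/1793456 + 5021/326620 = 21136969377/20920664240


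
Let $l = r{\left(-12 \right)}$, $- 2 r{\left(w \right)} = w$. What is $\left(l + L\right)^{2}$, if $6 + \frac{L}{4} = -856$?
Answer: $11847364$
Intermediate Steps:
$L = -3448$ ($L = -24 + 4 \left(-856\right) = -24 - 3424 = -3448$)
$r{\left(w \right)} = - \frac{w}{2}$
$l = 6$ ($l = \left(- \frac{1}{2}\right) \left(-12\right) = 6$)
$\left(l + L\right)^{2} = \left(6 - 3448\right)^{2} = \left(-3442\right)^{2} = 11847364$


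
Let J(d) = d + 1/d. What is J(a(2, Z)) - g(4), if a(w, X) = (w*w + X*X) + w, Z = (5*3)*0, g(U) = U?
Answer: 13/6 ≈ 2.1667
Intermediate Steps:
Z = 0 (Z = 15*0 = 0)
a(w, X) = w + X² + w² (a(w, X) = (w² + X²) + w = (X² + w²) + w = w + X² + w²)
J(d) = d + 1/d
J(a(2, Z)) - g(4) = ((2 + 0² + 2²) + 1/(2 + 0² + 2²)) - 1*4 = ((2 + 0 + 4) + 1/(2 + 0 + 4)) - 4 = (6 + 1/6) - 4 = (6 + ⅙) - 4 = 37/6 - 4 = 13/6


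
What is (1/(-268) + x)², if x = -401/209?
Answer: 11594336329/3137344144 ≈ 3.6956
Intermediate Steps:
x = -401/209 (x = -401*1/209 = -401/209 ≈ -1.9187)
(1/(-268) + x)² = (1/(-268) - 401/209)² = (-1/268 - 401/209)² = (-107677/56012)² = 11594336329/3137344144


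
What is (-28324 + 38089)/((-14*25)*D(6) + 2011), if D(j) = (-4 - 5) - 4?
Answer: 1085/729 ≈ 1.4883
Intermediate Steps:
D(j) = -13 (D(j) = -9 - 4 = -13)
(-28324 + 38089)/((-14*25)*D(6) + 2011) = (-28324 + 38089)/(-14*25*(-13) + 2011) = 9765/(-350*(-13) + 2011) = 9765/(4550 + 2011) = 9765/6561 = 9765*(1/6561) = 1085/729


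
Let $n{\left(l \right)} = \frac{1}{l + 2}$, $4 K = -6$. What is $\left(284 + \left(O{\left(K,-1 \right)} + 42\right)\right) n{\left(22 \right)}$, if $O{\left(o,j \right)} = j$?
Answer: $\frac{325}{24} \approx 13.542$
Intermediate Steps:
$K = - \frac{3}{2}$ ($K = \frac{1}{4} \left(-6\right) = - \frac{3}{2} \approx -1.5$)
$n{\left(l \right)} = \frac{1}{2 + l}$
$\left(284 + \left(O{\left(K,-1 \right)} + 42\right)\right) n{\left(22 \right)} = \frac{284 + \left(-1 + 42\right)}{2 + 22} = \frac{284 + 41}{24} = 325 \cdot \frac{1}{24} = \frac{325}{24}$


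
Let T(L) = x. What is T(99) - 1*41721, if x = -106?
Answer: -41827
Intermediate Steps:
T(L) = -106
T(99) - 1*41721 = -106 - 1*41721 = -106 - 41721 = -41827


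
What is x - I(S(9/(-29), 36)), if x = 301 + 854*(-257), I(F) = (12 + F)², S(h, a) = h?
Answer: -184442778/841 ≈ -2.1931e+5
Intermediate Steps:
x = -219177 (x = 301 - 219478 = -219177)
x - I(S(9/(-29), 36)) = -219177 - (12 + 9/(-29))² = -219177 - (12 + 9*(-1/29))² = -219177 - (12 - 9/29)² = -219177 - (339/29)² = -219177 - 1*114921/841 = -219177 - 114921/841 = -184442778/841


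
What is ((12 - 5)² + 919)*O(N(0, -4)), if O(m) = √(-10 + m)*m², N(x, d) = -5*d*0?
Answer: 0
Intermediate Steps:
N(x, d) = 0
O(m) = m²*√(-10 + m)
((12 - 5)² + 919)*O(N(0, -4)) = ((12 - 5)² + 919)*(0²*√(-10 + 0)) = (7² + 919)*(0*√(-10)) = (49 + 919)*(0*(I*√10)) = 968*0 = 0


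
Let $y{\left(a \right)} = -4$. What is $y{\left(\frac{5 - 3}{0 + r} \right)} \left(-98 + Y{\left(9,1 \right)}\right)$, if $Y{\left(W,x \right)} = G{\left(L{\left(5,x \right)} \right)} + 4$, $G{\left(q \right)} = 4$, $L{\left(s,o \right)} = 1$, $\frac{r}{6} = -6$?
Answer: $360$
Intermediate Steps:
$r = -36$ ($r = 6 \left(-6\right) = -36$)
$Y{\left(W,x \right)} = 8$ ($Y{\left(W,x \right)} = 4 + 4 = 8$)
$y{\left(\frac{5 - 3}{0 + r} \right)} \left(-98 + Y{\left(9,1 \right)}\right) = - 4 \left(-98 + 8\right) = \left(-4\right) \left(-90\right) = 360$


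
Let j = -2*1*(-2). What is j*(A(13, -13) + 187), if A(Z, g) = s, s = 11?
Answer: 792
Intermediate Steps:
A(Z, g) = 11
j = 4 (j = -2*(-2) = 4)
j*(A(13, -13) + 187) = 4*(11 + 187) = 4*198 = 792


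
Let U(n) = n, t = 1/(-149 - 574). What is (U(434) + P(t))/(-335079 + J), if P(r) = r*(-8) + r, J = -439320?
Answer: -313789/559890477 ≈ -0.00056045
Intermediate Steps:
t = -1/723 (t = 1/(-723) = -1/723 ≈ -0.0013831)
P(r) = -7*r (P(r) = -8*r + r = -7*r)
(U(434) + P(t))/(-335079 + J) = (434 - 7*(-1/723))/(-335079 - 439320) = (434 + 7/723)/(-774399) = (313789/723)*(-1/774399) = -313789/559890477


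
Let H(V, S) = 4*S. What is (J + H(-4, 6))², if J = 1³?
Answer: 625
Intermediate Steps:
J = 1
(J + H(-4, 6))² = (1 + 4*6)² = (1 + 24)² = 25² = 625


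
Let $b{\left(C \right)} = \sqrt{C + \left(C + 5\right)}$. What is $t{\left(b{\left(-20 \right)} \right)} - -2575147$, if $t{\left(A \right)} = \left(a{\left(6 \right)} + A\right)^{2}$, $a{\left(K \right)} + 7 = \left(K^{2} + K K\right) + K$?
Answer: $2580153 + 142 i \sqrt{35} \approx 2.5802 \cdot 10^{6} + 840.08 i$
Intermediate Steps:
$a{\left(K \right)} = -7 + K + 2 K^{2}$ ($a{\left(K \right)} = -7 + \left(\left(K^{2} + K K\right) + K\right) = -7 + \left(\left(K^{2} + K^{2}\right) + K\right) = -7 + \left(2 K^{2} + K\right) = -7 + \left(K + 2 K^{2}\right) = -7 + K + 2 K^{2}$)
$b{\left(C \right)} = \sqrt{5 + 2 C}$ ($b{\left(C \right)} = \sqrt{C + \left(5 + C\right)} = \sqrt{5 + 2 C}$)
$t{\left(A \right)} = \left(71 + A\right)^{2}$ ($t{\left(A \right)} = \left(\left(-7 + 6 + 2 \cdot 6^{2}\right) + A\right)^{2} = \left(\left(-7 + 6 + 2 \cdot 36\right) + A\right)^{2} = \left(\left(-7 + 6 + 72\right) + A\right)^{2} = \left(71 + A\right)^{2}$)
$t{\left(b{\left(-20 \right)} \right)} - -2575147 = \left(71 + \sqrt{5 + 2 \left(-20\right)}\right)^{2} - -2575147 = \left(71 + \sqrt{5 - 40}\right)^{2} + 2575147 = \left(71 + \sqrt{-35}\right)^{2} + 2575147 = \left(71 + i \sqrt{35}\right)^{2} + 2575147 = 2575147 + \left(71 + i \sqrt{35}\right)^{2}$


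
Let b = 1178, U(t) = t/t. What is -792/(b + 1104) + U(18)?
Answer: 745/1141 ≈ 0.65294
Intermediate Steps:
U(t) = 1
-792/(b + 1104) + U(18) = -792/(1178 + 1104) + 1 = -792/2282 + 1 = (1/2282)*(-792) + 1 = -396/1141 + 1 = 745/1141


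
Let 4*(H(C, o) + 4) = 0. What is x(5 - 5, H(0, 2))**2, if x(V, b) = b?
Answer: 16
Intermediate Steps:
H(C, o) = -4 (H(C, o) = -4 + (1/4)*0 = -4 + 0 = -4)
x(5 - 5, H(0, 2))**2 = (-4)**2 = 16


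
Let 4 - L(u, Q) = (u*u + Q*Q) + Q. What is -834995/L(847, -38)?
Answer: 834995/718811 ≈ 1.1616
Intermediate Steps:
L(u, Q) = 4 - Q - Q² - u² (L(u, Q) = 4 - ((u*u + Q*Q) + Q) = 4 - ((u² + Q²) + Q) = 4 - ((Q² + u²) + Q) = 4 - (Q + Q² + u²) = 4 + (-Q - Q² - u²) = 4 - Q - Q² - u²)
-834995/L(847, -38) = -834995/(4 - 1*(-38) - 1*(-38)² - 1*847²) = -834995/(4 + 38 - 1*1444 - 1*717409) = -834995/(4 + 38 - 1444 - 717409) = -834995/(-718811) = -834995*(-1/718811) = 834995/718811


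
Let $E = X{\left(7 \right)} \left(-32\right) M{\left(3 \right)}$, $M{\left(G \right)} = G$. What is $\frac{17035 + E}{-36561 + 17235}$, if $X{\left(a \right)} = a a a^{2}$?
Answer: $\frac{213461}{19326} \approx 11.045$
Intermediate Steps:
$X{\left(a \right)} = a^{4}$ ($X{\left(a \right)} = a^{2} a^{2} = a^{4}$)
$E = -230496$ ($E = 7^{4} \left(-32\right) 3 = 2401 \left(-32\right) 3 = \left(-76832\right) 3 = -230496$)
$\frac{17035 + E}{-36561 + 17235} = \frac{17035 - 230496}{-36561 + 17235} = - \frac{213461}{-19326} = \left(-213461\right) \left(- \frac{1}{19326}\right) = \frac{213461}{19326}$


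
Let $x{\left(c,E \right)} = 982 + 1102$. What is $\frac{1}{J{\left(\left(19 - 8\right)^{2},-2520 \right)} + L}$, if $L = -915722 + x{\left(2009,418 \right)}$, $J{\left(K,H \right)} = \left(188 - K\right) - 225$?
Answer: $- \frac{1}{913796} \approx -1.0943 \cdot 10^{-6}$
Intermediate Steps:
$x{\left(c,E \right)} = 2084$
$J{\left(K,H \right)} = -37 - K$
$L = -913638$ ($L = -915722 + 2084 = -913638$)
$\frac{1}{J{\left(\left(19 - 8\right)^{2},-2520 \right)} + L} = \frac{1}{\left(-37 - \left(19 - 8\right)^{2}\right) - 913638} = \frac{1}{\left(-37 - 11^{2}\right) - 913638} = \frac{1}{\left(-37 - 121\right) - 913638} = \frac{1}{-158 - 913638} = \frac{1}{-913796} = - \frac{1}{913796}$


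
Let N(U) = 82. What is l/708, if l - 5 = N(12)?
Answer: 29/236 ≈ 0.12288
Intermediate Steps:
l = 87 (l = 5 + 82 = 87)
l/708 = 87/708 = 87*(1/708) = 29/236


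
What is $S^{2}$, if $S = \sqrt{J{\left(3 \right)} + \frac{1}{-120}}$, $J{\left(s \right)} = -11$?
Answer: $- \frac{1321}{120} \approx -11.008$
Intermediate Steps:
$S = \frac{i \sqrt{39630}}{60}$ ($S = \sqrt{-11 + \frac{1}{-120}} = \sqrt{-11 - \frac{1}{120}} = \sqrt{- \frac{1321}{120}} = \frac{i \sqrt{39630}}{60} \approx 3.3179 i$)
$S^{2} = \left(\frac{i \sqrt{39630}}{60}\right)^{2} = - \frac{1321}{120}$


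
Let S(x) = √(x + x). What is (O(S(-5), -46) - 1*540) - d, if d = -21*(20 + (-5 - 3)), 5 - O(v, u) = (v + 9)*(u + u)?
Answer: 545 + 92*I*√10 ≈ 545.0 + 290.93*I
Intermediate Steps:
S(x) = √2*√x (S(x) = √(2*x) = √2*√x)
O(v, u) = 5 - 2*u*(9 + v) (O(v, u) = 5 - (v + 9)*(u + u) = 5 - (9 + v)*2*u = 5 - 2*u*(9 + v))
d = -252 (d = -21*(20 - 8) = -21*12 = -252)
(O(S(-5), -46) - 1*540) - d = ((5 - 18*(-46) - 2*(-46)*√2*√(-5)) - 1*540) - 1*(-252) = ((5 + 828 - 2*(-46)*√2*(I*√5)) - 540) + 252 = ((5 + 828 - 2*(-46)*I*√10) - 540) + 252 = ((5 + 828 + 92*I*√10) - 540) + 252 = ((833 + 92*I*√10) - 540) + 252 = (293 + 92*I*√10) + 252 = 545 + 92*I*√10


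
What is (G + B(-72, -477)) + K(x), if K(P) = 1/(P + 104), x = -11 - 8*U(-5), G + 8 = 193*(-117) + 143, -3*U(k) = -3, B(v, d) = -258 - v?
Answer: -1923719/85 ≈ -22632.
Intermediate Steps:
U(k) = 1 (U(k) = -1/3*(-3) = 1)
G = -22446 (G = -8 + (193*(-117) + 143) = -8 + (-22581 + 143) = -8 - 22438 = -22446)
x = -19 (x = -11 - 8*1 = -11 - 8 = -19)
K(P) = 1/(104 + P)
(G + B(-72, -477)) + K(x) = (-22446 + (-258 - 1*(-72))) + 1/(104 - 19) = (-22446 + (-258 + 72)) + 1/85 = (-22446 - 186) + 1/85 = -22632 + 1/85 = -1923719/85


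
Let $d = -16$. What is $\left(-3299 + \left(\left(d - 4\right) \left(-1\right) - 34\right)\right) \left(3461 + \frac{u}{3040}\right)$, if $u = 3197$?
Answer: $- \frac{34868122381}{3040} \approx -1.147 \cdot 10^{7}$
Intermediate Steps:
$\left(-3299 + \left(\left(d - 4\right) \left(-1\right) - 34\right)\right) \left(3461 + \frac{u}{3040}\right) = \left(-3299 - \left(34 - \left(-16 - 4\right) \left(-1\right)\right)\right) \left(3461 + \frac{3197}{3040}\right) = \left(-3299 - 14\right) \left(3461 + 3197 \cdot \frac{1}{3040}\right) = \left(-3299 + \left(20 - 34\right)\right) \left(3461 + \frac{3197}{3040}\right) = \left(-3299 - 14\right) \frac{10524637}{3040} = \left(-3313\right) \frac{10524637}{3040} = - \frac{34868122381}{3040}$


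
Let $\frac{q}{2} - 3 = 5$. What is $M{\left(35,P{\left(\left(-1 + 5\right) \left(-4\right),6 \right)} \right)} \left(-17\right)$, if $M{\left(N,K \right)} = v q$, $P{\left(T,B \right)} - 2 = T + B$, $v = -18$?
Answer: $4896$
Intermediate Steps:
$q = 16$ ($q = 6 + 2 \cdot 5 = 6 + 10 = 16$)
$P{\left(T,B \right)} = 2 + B + T$ ($P{\left(T,B \right)} = 2 + \left(T + B\right) = 2 + \left(B + T\right) = 2 + B + T$)
$M{\left(N,K \right)} = -288$ ($M{\left(N,K \right)} = \left(-18\right) 16 = -288$)
$M{\left(35,P{\left(\left(-1 + 5\right) \left(-4\right),6 \right)} \right)} \left(-17\right) = \left(-288\right) \left(-17\right) = 4896$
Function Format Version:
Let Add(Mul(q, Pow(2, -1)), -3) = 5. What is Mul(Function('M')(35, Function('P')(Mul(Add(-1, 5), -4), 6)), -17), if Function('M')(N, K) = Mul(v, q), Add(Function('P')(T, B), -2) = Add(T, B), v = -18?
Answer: 4896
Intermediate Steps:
q = 16 (q = Add(6, Mul(2, 5)) = Add(6, 10) = 16)
Function('P')(T, B) = Add(2, B, T) (Function('P')(T, B) = Add(2, Add(T, B)) = Add(2, Add(B, T)) = Add(2, B, T))
Function('M')(N, K) = -288 (Function('M')(N, K) = Mul(-18, 16) = -288)
Mul(Function('M')(35, Function('P')(Mul(Add(-1, 5), -4), 6)), -17) = Mul(-288, -17) = 4896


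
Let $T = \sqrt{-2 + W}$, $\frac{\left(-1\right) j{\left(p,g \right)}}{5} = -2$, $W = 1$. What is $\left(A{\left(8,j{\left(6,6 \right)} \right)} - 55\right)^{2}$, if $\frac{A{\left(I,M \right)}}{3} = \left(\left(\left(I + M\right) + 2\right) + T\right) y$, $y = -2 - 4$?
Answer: $171901 + 14940 i \approx 1.719 \cdot 10^{5} + 14940.0 i$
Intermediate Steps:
$j{\left(p,g \right)} = 10$ ($j{\left(p,g \right)} = \left(-5\right) \left(-2\right) = 10$)
$T = i$ ($T = \sqrt{-2 + 1} = \sqrt{-1} = i \approx 1.0 i$)
$y = -6$
$A{\left(I,M \right)} = -36 - 18 i - 18 I - 18 M$ ($A{\left(I,M \right)} = 3 \left(\left(\left(I + M\right) + 2\right) + i\right) \left(-6\right) = 3 \left(\left(2 + I + M\right) + i\right) \left(-6\right) = 3 \left(2 + i + I + M\right) \left(-6\right) = 3 \left(-12 - 6 i - 6 I - 6 M\right) = -36 - 18 i - 18 I - 18 M$)
$\left(A{\left(8,j{\left(6,6 \right)} \right)} - 55\right)^{2} = \left(\left(-36 - 18 i - 144 - 180\right) - 55\right)^{2} = \left(\left(-360 - 18 i\right) - 55\right)^{2} = \left(-415 - 18 i\right)^{2}$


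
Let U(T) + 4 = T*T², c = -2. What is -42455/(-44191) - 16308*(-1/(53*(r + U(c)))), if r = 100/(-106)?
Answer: -49395907/2165359 ≈ -22.812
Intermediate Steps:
U(T) = -4 + T³ (U(T) = -4 + T*T² = -4 + T³)
r = -50/53 (r = 100*(-1/106) = -50/53 ≈ -0.94340)
-42455/(-44191) - 16308*(-1/(53*(r + U(c)))) = -42455/(-44191) - 16308*(-1/(53*(-50/53 + (-4 + (-2)³)))) = -42455*(-1/44191) - 16308*(-1/(53*(-50/53 + (-4 - 8)))) = 6065/6313 - 16308*(-1/(53*(-50/53 - 12))) = 6065/6313 - 16308/((-686/53*(-53))) = 6065/6313 - 16308/686 = 6065/6313 - 16308*1/686 = 6065/6313 - 8154/343 = -49395907/2165359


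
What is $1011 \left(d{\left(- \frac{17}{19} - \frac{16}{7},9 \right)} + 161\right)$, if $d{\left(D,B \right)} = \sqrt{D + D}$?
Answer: $162771 + \frac{3033 i \sqrt{12502}}{133} \approx 1.6277 \cdot 10^{5} + 2549.8 i$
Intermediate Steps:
$d{\left(D,B \right)} = \sqrt{2} \sqrt{D}$ ($d{\left(D,B \right)} = \sqrt{2 D} = \sqrt{2} \sqrt{D}$)
$1011 \left(d{\left(- \frac{17}{19} - \frac{16}{7},9 \right)} + 161\right) = 1011 \left(\sqrt{2} \sqrt{- \frac{17}{19} - \frac{16}{7}} + 161\right) = 1011 \left(\sqrt{2} \sqrt{- \frac{423}{133}} + 161\right) = 1011 \left(\sqrt{2} \frac{3 i \sqrt{6251}}{133} + 161\right) = 1011 \left(\frac{3 i \sqrt{12502}}{133} + 161\right) = 1011 \left(161 + \frac{3 i \sqrt{12502}}{133}\right) = 162771 + \frac{3033 i \sqrt{12502}}{133}$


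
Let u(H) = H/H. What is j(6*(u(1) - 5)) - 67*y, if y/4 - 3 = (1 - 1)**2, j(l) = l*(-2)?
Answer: -756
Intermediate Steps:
u(H) = 1
j(l) = -2*l
y = 12 (y = 12 + 4*(1 - 1)**2 = 12 + 4*0**2 = 12 + 4*0 = 12 + 0 = 12)
j(6*(u(1) - 5)) - 67*y = -12*(1 - 5) - 67*12 = -12*(-4) - 804 = -2*(-24) - 804 = 48 - 804 = -756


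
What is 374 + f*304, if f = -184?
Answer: -55562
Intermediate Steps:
374 + f*304 = 374 - 184*304 = 374 - 55936 = -55562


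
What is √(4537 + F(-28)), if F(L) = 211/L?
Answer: 5*√35511/14 ≈ 67.301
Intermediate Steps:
√(4537 + F(-28)) = √(4537 + 211/(-28)) = √(4537 + 211*(-1/28)) = √(4537 - 211/28) = √(126825/28) = 5*√35511/14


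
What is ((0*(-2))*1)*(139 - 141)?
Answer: 0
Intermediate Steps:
((0*(-2))*1)*(139 - 141) = (0*1)*(-2) = 0*(-2) = 0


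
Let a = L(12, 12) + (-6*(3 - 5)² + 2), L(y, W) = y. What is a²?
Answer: 100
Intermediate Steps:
a = -10 (a = 12 + (-6*(3 - 5)² + 2) = 12 + (-6*(-2)² + 2) = 12 + (-6*4 + 2) = 12 + (-24 + 2) = 12 - 22 = -10)
a² = (-10)² = 100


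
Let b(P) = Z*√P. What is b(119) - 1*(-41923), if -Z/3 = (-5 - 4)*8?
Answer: 41923 + 216*√119 ≈ 44279.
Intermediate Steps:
Z = 216 (Z = -3*(-5 - 4)*8 = -(-27)*8 = -3*(-72) = 216)
b(P) = 216*√P
b(119) - 1*(-41923) = 216*√119 - 1*(-41923) = 216*√119 + 41923 = 41923 + 216*√119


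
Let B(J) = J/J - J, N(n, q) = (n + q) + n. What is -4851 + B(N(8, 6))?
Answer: -4872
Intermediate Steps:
N(n, q) = q + 2*n
B(J) = 1 - J
-4851 + B(N(8, 6)) = -4851 + (1 - (6 + 2*8)) = -4851 + (1 - (6 + 16)) = -4851 + (1 - 1*22) = -4851 + (1 - 22) = -4851 - 21 = -4872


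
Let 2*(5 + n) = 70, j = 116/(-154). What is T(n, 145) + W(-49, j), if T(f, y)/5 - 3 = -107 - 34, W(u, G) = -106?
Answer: -796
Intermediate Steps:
j = -58/77 (j = 116*(-1/154) = -58/77 ≈ -0.75325)
n = 30 (n = -5 + (½)*70 = -5 + 35 = 30)
T(f, y) = -690 (T(f, y) = 15 + 5*(-107 - 34) = 15 + 5*(-141) = 15 - 705 = -690)
T(n, 145) + W(-49, j) = -690 - 106 = -796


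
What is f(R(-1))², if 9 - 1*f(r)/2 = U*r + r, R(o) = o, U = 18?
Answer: 3136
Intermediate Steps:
f(r) = 18 - 38*r (f(r) = 18 - 2*(18*r + r) = 18 - 38*r)
f(R(-1))² = (18 - 38*(-1))² = (18 + 38)² = 56² = 3136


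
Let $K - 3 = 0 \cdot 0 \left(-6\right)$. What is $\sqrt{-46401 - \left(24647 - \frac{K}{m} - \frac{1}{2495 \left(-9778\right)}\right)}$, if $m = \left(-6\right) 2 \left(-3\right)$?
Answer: $\frac{i \sqrt{380570414163107183115}}{73188330} \approx 266.55 i$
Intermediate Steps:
$K = 3$ ($K = 3 + 0 \cdot 0 \left(-6\right) = 3 + 0 \left(-6\right) = 3 + 0 = 3$)
$m = 36$ ($m = \left(-12\right) \left(-3\right) = 36$)
$\sqrt{-46401 - \left(24647 - \frac{K}{m} - \frac{1}{2495 \left(-9778\right)}\right)} = \sqrt{-46401 - \left(\frac{295763}{12} - \frac{1}{2495 \left(-9778\right)}\right)} = \sqrt{-46401 + \left(\left(\frac{1}{2495} \left(- \frac{1}{9778}\right) + 3 \cdot \frac{1}{36}\right) - 24647\right)} = \sqrt{-46401 + \left(\left(- \frac{1}{24396110} + \frac{1}{12}\right) - 24647\right)} = \sqrt{-46401 + \left(\frac{12198049}{146376660} - 24647\right)} = \sqrt{-46401 - \frac{3607733340971}{146376660}} = \sqrt{- \frac{10399756741631}{146376660}} = \frac{i \sqrt{380570414163107183115}}{73188330}$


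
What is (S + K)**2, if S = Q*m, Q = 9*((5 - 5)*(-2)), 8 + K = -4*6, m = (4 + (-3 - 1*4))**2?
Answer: 1024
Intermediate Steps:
m = 9 (m = (4 + (-3 - 4))**2 = (4 - 7)**2 = (-3)**2 = 9)
K = -32 (K = -8 - 4*6 = -8 - 24 = -32)
Q = 0 (Q = 9*(0*(-2)) = 9*0 = 0)
S = 0 (S = 0*9 = 0)
(S + K)**2 = (0 - 32)**2 = (-32)**2 = 1024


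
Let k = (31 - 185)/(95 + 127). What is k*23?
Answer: -1771/111 ≈ -15.955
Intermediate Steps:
k = -77/111 (k = -154/222 = -154*1/222 = -77/111 ≈ -0.69369)
k*23 = -77/111*23 = -1771/111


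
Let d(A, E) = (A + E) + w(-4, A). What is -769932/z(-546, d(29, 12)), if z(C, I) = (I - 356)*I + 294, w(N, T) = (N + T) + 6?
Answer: 128322/3359 ≈ 38.202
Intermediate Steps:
w(N, T) = 6 + N + T
d(A, E) = 2 + E + 2*A (d(A, E) = (A + E) + (6 - 4 + A) = (A + E) + (2 + A) = 2 + E + 2*A)
z(C, I) = 294 + I*(-356 + I) (z(C, I) = (-356 + I)*I + 294 = I*(-356 + I) + 294 = 294 + I*(-356 + I))
-769932/z(-546, d(29, 12)) = -769932/(294 + (2 + 12 + 2*29)**2 - 356*(2 + 12 + 2*29)) = -769932/(294 + (2 + 12 + 58)**2 - 356*(2 + 12 + 58)) = -769932/(294 + 72**2 - 356*72) = -769932/(294 + 5184 - 25632) = -769932/(-20154) = -769932*(-1/20154) = 128322/3359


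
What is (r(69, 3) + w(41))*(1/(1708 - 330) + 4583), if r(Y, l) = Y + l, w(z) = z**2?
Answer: 11070852375/1378 ≈ 8.0340e+6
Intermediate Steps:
(r(69, 3) + w(41))*(1/(1708 - 330) + 4583) = ((69 + 3) + 41**2)*(1/(1708 - 330) + 4583) = (72 + 1681)*(1/1378 + 4583) = 1753*(1/1378 + 4583) = 1753*(6315375/1378) = 11070852375/1378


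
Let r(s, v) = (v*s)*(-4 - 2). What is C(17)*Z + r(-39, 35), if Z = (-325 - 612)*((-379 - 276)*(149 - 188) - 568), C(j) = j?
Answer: -397850443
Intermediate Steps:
r(s, v) = -6*s*v (r(s, v) = (s*v)*(-6) = -6*s*v)
Z = -23403449 (Z = -937*(-655*(-39) - 568) = -937*(25545 - 568) = -937*24977 = -23403449)
C(17)*Z + r(-39, 35) = 17*(-23403449) - 6*(-39)*35 = -397858633 + 8190 = -397850443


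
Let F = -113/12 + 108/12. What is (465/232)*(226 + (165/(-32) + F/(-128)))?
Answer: 52579255/118784 ≈ 442.65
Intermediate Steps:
F = -5/12 (F = -113*1/12 + 108*(1/12) = -113/12 + 9 = -5/12 ≈ -0.41667)
(465/232)*(226 + (165/(-32) + F/(-128))) = (465/232)*(226 + (165/(-32) - 5/12/(-128))) = (465*(1/232))*(226 + (165*(-1/32) - 5/12*(-1/128))) = 465*(226 + (-165/32 + 5/1536))/232 = 465*(226 - 7915/1536)/232 = (465/232)*(339221/1536) = 52579255/118784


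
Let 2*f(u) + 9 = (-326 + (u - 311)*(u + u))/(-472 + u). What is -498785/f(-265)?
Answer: 735209090/311587 ≈ 2359.6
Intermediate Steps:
f(u) = -9/2 + (-326 + 2*u*(-311 + u))/(2*(-472 + u)) (f(u) = -9/2 + ((-326 + (u - 311)*(u + u))/(-472 + u))/2 = -9/2 + ((-326 + (-311 + u)*(2*u))/(-472 + u))/2 = -9/2 + ((-326 + 2*u*(-311 + u))/(-472 + u))/2 = -9/2 + (-326 + 2*u*(-311 + u))/(2*(-472 + u)))
-498785/f(-265) = -498785*(-472 - 265)/(1961 + (-265)**2 - 631/2*(-265)) = -498785*(-737/(1961 + 70225 + 167215/2)) = -498785/((-1/737*311587/2)) = -498785/(-311587/1474) = -498785*(-1474/311587) = 735209090/311587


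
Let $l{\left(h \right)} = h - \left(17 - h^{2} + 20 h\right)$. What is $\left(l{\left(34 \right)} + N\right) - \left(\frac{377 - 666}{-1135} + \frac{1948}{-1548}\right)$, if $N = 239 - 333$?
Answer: $\frac{175699657}{439245} \approx 400.0$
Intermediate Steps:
$l{\left(h \right)} = -17 + h^{2} - 19 h$ ($l{\left(h \right)} = h - \left(17 - h^{2} + 20 h\right) = -17 + h^{2} - 19 h$)
$N = -94$
$\left(l{\left(34 \right)} + N\right) - \left(\frac{377 - 666}{-1135} + \frac{1948}{-1548}\right) = \left(\left(-17 + 34^{2} - 646\right) - 94\right) - \left(\frac{377 - 666}{-1135} + \frac{1948}{-1548}\right) = \left(\left(-17 + 1156 - 646\right) - 94\right) - \left(\left(377 - 666\right) \left(- \frac{1}{1135}\right) + 1948 \left(- \frac{1}{1548}\right)\right) = \left(493 - 94\right) - \left(\left(-289\right) \left(- \frac{1}{1135}\right) - \frac{487}{387}\right) = 399 - \left(\frac{289}{1135} - \frac{487}{387}\right) = 399 - - \frac{440902}{439245} = 399 + \frac{440902}{439245} = \frac{175699657}{439245}$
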